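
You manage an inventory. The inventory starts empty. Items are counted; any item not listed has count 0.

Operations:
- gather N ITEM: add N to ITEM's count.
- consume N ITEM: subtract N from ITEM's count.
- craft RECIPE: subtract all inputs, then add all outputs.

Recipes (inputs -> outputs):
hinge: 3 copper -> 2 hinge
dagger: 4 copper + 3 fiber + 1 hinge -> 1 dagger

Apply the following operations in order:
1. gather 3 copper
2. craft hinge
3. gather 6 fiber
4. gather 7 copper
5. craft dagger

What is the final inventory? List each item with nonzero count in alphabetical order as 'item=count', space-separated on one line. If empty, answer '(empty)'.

Answer: copper=3 dagger=1 fiber=3 hinge=1

Derivation:
After 1 (gather 3 copper): copper=3
After 2 (craft hinge): hinge=2
After 3 (gather 6 fiber): fiber=6 hinge=2
After 4 (gather 7 copper): copper=7 fiber=6 hinge=2
After 5 (craft dagger): copper=3 dagger=1 fiber=3 hinge=1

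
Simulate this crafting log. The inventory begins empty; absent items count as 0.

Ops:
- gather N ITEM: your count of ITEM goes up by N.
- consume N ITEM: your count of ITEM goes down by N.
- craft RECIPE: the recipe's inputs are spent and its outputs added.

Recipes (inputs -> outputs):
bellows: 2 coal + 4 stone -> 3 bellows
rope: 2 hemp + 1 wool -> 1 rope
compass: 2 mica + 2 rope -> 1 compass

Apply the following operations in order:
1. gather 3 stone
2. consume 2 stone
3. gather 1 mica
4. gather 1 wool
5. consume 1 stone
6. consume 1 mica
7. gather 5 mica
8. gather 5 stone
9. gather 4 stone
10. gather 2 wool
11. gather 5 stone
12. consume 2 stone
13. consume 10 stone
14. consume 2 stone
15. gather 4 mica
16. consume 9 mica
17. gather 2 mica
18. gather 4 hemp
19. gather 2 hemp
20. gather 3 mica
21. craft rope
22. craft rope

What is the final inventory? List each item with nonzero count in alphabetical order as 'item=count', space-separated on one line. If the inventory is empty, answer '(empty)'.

After 1 (gather 3 stone): stone=3
After 2 (consume 2 stone): stone=1
After 3 (gather 1 mica): mica=1 stone=1
After 4 (gather 1 wool): mica=1 stone=1 wool=1
After 5 (consume 1 stone): mica=1 wool=1
After 6 (consume 1 mica): wool=1
After 7 (gather 5 mica): mica=5 wool=1
After 8 (gather 5 stone): mica=5 stone=5 wool=1
After 9 (gather 4 stone): mica=5 stone=9 wool=1
After 10 (gather 2 wool): mica=5 stone=9 wool=3
After 11 (gather 5 stone): mica=5 stone=14 wool=3
After 12 (consume 2 stone): mica=5 stone=12 wool=3
After 13 (consume 10 stone): mica=5 stone=2 wool=3
After 14 (consume 2 stone): mica=5 wool=3
After 15 (gather 4 mica): mica=9 wool=3
After 16 (consume 9 mica): wool=3
After 17 (gather 2 mica): mica=2 wool=3
After 18 (gather 4 hemp): hemp=4 mica=2 wool=3
After 19 (gather 2 hemp): hemp=6 mica=2 wool=3
After 20 (gather 3 mica): hemp=6 mica=5 wool=3
After 21 (craft rope): hemp=4 mica=5 rope=1 wool=2
After 22 (craft rope): hemp=2 mica=5 rope=2 wool=1

Answer: hemp=2 mica=5 rope=2 wool=1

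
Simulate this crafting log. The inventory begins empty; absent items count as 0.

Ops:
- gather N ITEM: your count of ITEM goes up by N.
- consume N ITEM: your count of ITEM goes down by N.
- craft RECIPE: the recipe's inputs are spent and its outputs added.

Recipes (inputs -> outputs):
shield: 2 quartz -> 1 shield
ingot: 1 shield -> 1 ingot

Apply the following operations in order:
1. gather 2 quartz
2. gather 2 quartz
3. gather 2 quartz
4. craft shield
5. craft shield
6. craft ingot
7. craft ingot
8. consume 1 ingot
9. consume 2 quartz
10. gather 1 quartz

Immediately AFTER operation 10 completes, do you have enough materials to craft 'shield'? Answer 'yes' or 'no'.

After 1 (gather 2 quartz): quartz=2
After 2 (gather 2 quartz): quartz=4
After 3 (gather 2 quartz): quartz=6
After 4 (craft shield): quartz=4 shield=1
After 5 (craft shield): quartz=2 shield=2
After 6 (craft ingot): ingot=1 quartz=2 shield=1
After 7 (craft ingot): ingot=2 quartz=2
After 8 (consume 1 ingot): ingot=1 quartz=2
After 9 (consume 2 quartz): ingot=1
After 10 (gather 1 quartz): ingot=1 quartz=1

Answer: no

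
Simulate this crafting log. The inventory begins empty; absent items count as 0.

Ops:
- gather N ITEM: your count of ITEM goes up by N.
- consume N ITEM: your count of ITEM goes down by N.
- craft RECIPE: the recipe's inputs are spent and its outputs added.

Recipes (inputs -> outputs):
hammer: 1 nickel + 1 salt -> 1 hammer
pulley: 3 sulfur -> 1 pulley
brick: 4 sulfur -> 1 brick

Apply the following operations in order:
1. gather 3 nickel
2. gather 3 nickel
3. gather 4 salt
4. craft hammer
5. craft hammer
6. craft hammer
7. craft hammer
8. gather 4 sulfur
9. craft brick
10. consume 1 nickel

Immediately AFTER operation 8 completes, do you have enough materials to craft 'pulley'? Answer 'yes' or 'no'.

After 1 (gather 3 nickel): nickel=3
After 2 (gather 3 nickel): nickel=6
After 3 (gather 4 salt): nickel=6 salt=4
After 4 (craft hammer): hammer=1 nickel=5 salt=3
After 5 (craft hammer): hammer=2 nickel=4 salt=2
After 6 (craft hammer): hammer=3 nickel=3 salt=1
After 7 (craft hammer): hammer=4 nickel=2
After 8 (gather 4 sulfur): hammer=4 nickel=2 sulfur=4

Answer: yes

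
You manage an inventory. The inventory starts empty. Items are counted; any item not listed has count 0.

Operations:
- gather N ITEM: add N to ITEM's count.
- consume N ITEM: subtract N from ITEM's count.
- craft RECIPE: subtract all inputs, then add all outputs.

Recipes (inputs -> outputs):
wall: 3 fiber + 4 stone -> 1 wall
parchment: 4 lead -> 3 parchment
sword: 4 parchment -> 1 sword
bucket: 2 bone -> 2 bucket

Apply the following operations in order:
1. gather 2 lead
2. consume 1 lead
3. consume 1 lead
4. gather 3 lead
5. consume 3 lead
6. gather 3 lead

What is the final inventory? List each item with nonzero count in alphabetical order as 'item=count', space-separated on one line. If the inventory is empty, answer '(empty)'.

After 1 (gather 2 lead): lead=2
After 2 (consume 1 lead): lead=1
After 3 (consume 1 lead): (empty)
After 4 (gather 3 lead): lead=3
After 5 (consume 3 lead): (empty)
After 6 (gather 3 lead): lead=3

Answer: lead=3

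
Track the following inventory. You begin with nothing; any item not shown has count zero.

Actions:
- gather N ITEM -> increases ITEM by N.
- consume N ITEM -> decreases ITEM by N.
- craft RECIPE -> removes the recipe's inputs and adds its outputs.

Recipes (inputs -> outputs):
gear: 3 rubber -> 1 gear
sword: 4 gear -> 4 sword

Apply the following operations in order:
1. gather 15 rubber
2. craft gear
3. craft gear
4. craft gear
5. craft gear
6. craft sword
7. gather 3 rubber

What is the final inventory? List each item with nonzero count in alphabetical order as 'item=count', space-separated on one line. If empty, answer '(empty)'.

After 1 (gather 15 rubber): rubber=15
After 2 (craft gear): gear=1 rubber=12
After 3 (craft gear): gear=2 rubber=9
After 4 (craft gear): gear=3 rubber=6
After 5 (craft gear): gear=4 rubber=3
After 6 (craft sword): rubber=3 sword=4
After 7 (gather 3 rubber): rubber=6 sword=4

Answer: rubber=6 sword=4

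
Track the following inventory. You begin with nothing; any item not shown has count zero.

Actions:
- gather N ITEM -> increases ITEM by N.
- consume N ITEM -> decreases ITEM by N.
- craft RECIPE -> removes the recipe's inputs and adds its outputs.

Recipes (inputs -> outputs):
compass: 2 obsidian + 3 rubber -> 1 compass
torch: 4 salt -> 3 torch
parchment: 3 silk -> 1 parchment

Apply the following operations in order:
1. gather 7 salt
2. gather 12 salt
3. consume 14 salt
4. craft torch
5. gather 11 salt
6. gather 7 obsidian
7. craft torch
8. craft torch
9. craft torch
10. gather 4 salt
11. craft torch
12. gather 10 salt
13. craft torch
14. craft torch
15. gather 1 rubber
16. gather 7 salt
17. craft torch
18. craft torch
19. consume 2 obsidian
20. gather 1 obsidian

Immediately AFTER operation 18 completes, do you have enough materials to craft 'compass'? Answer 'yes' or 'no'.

After 1 (gather 7 salt): salt=7
After 2 (gather 12 salt): salt=19
After 3 (consume 14 salt): salt=5
After 4 (craft torch): salt=1 torch=3
After 5 (gather 11 salt): salt=12 torch=3
After 6 (gather 7 obsidian): obsidian=7 salt=12 torch=3
After 7 (craft torch): obsidian=7 salt=8 torch=6
After 8 (craft torch): obsidian=7 salt=4 torch=9
After 9 (craft torch): obsidian=7 torch=12
After 10 (gather 4 salt): obsidian=7 salt=4 torch=12
After 11 (craft torch): obsidian=7 torch=15
After 12 (gather 10 salt): obsidian=7 salt=10 torch=15
After 13 (craft torch): obsidian=7 salt=6 torch=18
After 14 (craft torch): obsidian=7 salt=2 torch=21
After 15 (gather 1 rubber): obsidian=7 rubber=1 salt=2 torch=21
After 16 (gather 7 salt): obsidian=7 rubber=1 salt=9 torch=21
After 17 (craft torch): obsidian=7 rubber=1 salt=5 torch=24
After 18 (craft torch): obsidian=7 rubber=1 salt=1 torch=27

Answer: no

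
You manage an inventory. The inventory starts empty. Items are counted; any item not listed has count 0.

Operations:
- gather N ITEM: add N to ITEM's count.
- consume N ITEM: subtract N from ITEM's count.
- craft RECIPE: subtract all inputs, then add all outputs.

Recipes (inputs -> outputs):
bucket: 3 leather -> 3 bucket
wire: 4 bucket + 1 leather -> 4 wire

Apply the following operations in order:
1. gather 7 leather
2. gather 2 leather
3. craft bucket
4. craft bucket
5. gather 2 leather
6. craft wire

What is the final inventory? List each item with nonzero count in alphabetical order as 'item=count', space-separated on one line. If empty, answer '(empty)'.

After 1 (gather 7 leather): leather=7
After 2 (gather 2 leather): leather=9
After 3 (craft bucket): bucket=3 leather=6
After 4 (craft bucket): bucket=6 leather=3
After 5 (gather 2 leather): bucket=6 leather=5
After 6 (craft wire): bucket=2 leather=4 wire=4

Answer: bucket=2 leather=4 wire=4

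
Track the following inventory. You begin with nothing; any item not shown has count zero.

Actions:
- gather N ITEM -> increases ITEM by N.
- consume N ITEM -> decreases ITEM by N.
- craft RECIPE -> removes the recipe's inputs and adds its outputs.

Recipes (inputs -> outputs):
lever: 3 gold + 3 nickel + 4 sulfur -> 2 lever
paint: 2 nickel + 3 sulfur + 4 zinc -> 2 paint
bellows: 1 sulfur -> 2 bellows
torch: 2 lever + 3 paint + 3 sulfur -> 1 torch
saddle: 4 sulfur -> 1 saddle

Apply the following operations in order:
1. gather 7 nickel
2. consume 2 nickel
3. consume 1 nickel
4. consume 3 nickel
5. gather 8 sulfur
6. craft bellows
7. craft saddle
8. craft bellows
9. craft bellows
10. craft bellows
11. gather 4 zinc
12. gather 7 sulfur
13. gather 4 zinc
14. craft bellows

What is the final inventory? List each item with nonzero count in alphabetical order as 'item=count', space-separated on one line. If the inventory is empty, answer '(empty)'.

After 1 (gather 7 nickel): nickel=7
After 2 (consume 2 nickel): nickel=5
After 3 (consume 1 nickel): nickel=4
After 4 (consume 3 nickel): nickel=1
After 5 (gather 8 sulfur): nickel=1 sulfur=8
After 6 (craft bellows): bellows=2 nickel=1 sulfur=7
After 7 (craft saddle): bellows=2 nickel=1 saddle=1 sulfur=3
After 8 (craft bellows): bellows=4 nickel=1 saddle=1 sulfur=2
After 9 (craft bellows): bellows=6 nickel=1 saddle=1 sulfur=1
After 10 (craft bellows): bellows=8 nickel=1 saddle=1
After 11 (gather 4 zinc): bellows=8 nickel=1 saddle=1 zinc=4
After 12 (gather 7 sulfur): bellows=8 nickel=1 saddle=1 sulfur=7 zinc=4
After 13 (gather 4 zinc): bellows=8 nickel=1 saddle=1 sulfur=7 zinc=8
After 14 (craft bellows): bellows=10 nickel=1 saddle=1 sulfur=6 zinc=8

Answer: bellows=10 nickel=1 saddle=1 sulfur=6 zinc=8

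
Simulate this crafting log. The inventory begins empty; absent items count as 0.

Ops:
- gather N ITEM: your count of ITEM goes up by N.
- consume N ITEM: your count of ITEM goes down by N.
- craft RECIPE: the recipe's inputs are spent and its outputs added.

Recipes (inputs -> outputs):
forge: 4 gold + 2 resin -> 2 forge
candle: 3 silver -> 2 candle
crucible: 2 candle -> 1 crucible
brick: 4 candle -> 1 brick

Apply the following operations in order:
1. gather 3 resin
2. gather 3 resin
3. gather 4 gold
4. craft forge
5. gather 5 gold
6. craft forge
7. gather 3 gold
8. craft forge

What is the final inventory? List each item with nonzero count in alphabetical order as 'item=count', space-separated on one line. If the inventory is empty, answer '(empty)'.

Answer: forge=6

Derivation:
After 1 (gather 3 resin): resin=3
After 2 (gather 3 resin): resin=6
After 3 (gather 4 gold): gold=4 resin=6
After 4 (craft forge): forge=2 resin=4
After 5 (gather 5 gold): forge=2 gold=5 resin=4
After 6 (craft forge): forge=4 gold=1 resin=2
After 7 (gather 3 gold): forge=4 gold=4 resin=2
After 8 (craft forge): forge=6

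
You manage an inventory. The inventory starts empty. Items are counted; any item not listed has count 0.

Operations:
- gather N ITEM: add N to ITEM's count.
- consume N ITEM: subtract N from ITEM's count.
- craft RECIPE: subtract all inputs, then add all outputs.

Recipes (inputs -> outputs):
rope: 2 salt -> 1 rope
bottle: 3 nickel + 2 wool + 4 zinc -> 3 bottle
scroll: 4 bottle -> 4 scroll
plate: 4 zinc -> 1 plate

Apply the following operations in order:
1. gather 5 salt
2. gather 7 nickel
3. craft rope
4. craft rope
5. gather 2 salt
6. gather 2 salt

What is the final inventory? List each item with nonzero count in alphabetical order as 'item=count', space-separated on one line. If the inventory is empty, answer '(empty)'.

Answer: nickel=7 rope=2 salt=5

Derivation:
After 1 (gather 5 salt): salt=5
After 2 (gather 7 nickel): nickel=7 salt=5
After 3 (craft rope): nickel=7 rope=1 salt=3
After 4 (craft rope): nickel=7 rope=2 salt=1
After 5 (gather 2 salt): nickel=7 rope=2 salt=3
After 6 (gather 2 salt): nickel=7 rope=2 salt=5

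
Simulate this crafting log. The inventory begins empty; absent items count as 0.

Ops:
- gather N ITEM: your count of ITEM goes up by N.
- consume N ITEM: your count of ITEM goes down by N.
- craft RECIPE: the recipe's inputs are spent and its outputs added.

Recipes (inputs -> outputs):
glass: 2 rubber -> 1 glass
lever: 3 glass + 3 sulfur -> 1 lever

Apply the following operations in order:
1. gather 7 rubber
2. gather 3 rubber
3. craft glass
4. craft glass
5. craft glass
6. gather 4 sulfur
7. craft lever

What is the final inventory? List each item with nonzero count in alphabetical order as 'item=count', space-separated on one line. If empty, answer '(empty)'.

After 1 (gather 7 rubber): rubber=7
After 2 (gather 3 rubber): rubber=10
After 3 (craft glass): glass=1 rubber=8
After 4 (craft glass): glass=2 rubber=6
After 5 (craft glass): glass=3 rubber=4
After 6 (gather 4 sulfur): glass=3 rubber=4 sulfur=4
After 7 (craft lever): lever=1 rubber=4 sulfur=1

Answer: lever=1 rubber=4 sulfur=1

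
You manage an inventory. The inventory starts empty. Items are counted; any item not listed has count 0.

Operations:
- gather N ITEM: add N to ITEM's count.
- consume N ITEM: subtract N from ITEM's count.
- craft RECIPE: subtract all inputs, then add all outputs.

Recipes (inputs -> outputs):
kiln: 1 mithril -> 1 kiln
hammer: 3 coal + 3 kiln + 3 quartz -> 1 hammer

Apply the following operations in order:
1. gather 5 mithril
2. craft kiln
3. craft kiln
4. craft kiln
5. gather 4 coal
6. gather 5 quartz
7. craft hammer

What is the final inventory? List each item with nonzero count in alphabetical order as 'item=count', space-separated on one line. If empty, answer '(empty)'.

After 1 (gather 5 mithril): mithril=5
After 2 (craft kiln): kiln=1 mithril=4
After 3 (craft kiln): kiln=2 mithril=3
After 4 (craft kiln): kiln=3 mithril=2
After 5 (gather 4 coal): coal=4 kiln=3 mithril=2
After 6 (gather 5 quartz): coal=4 kiln=3 mithril=2 quartz=5
After 7 (craft hammer): coal=1 hammer=1 mithril=2 quartz=2

Answer: coal=1 hammer=1 mithril=2 quartz=2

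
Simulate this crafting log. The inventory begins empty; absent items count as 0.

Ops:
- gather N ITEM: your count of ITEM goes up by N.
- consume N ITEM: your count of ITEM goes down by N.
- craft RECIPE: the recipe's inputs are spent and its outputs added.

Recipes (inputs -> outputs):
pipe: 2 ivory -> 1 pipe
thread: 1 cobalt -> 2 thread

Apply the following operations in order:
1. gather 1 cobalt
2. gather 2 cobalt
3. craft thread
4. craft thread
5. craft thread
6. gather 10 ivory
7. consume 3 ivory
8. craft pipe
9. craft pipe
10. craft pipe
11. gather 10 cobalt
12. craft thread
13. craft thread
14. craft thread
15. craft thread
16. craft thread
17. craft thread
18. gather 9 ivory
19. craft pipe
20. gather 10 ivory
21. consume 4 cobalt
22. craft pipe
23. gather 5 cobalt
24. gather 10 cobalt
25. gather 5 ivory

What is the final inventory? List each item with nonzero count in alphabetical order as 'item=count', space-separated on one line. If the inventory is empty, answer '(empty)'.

Answer: cobalt=15 ivory=21 pipe=5 thread=18

Derivation:
After 1 (gather 1 cobalt): cobalt=1
After 2 (gather 2 cobalt): cobalt=3
After 3 (craft thread): cobalt=2 thread=2
After 4 (craft thread): cobalt=1 thread=4
After 5 (craft thread): thread=6
After 6 (gather 10 ivory): ivory=10 thread=6
After 7 (consume 3 ivory): ivory=7 thread=6
After 8 (craft pipe): ivory=5 pipe=1 thread=6
After 9 (craft pipe): ivory=3 pipe=2 thread=6
After 10 (craft pipe): ivory=1 pipe=3 thread=6
After 11 (gather 10 cobalt): cobalt=10 ivory=1 pipe=3 thread=6
After 12 (craft thread): cobalt=9 ivory=1 pipe=3 thread=8
After 13 (craft thread): cobalt=8 ivory=1 pipe=3 thread=10
After 14 (craft thread): cobalt=7 ivory=1 pipe=3 thread=12
After 15 (craft thread): cobalt=6 ivory=1 pipe=3 thread=14
After 16 (craft thread): cobalt=5 ivory=1 pipe=3 thread=16
After 17 (craft thread): cobalt=4 ivory=1 pipe=3 thread=18
After 18 (gather 9 ivory): cobalt=4 ivory=10 pipe=3 thread=18
After 19 (craft pipe): cobalt=4 ivory=8 pipe=4 thread=18
After 20 (gather 10 ivory): cobalt=4 ivory=18 pipe=4 thread=18
After 21 (consume 4 cobalt): ivory=18 pipe=4 thread=18
After 22 (craft pipe): ivory=16 pipe=5 thread=18
After 23 (gather 5 cobalt): cobalt=5 ivory=16 pipe=5 thread=18
After 24 (gather 10 cobalt): cobalt=15 ivory=16 pipe=5 thread=18
After 25 (gather 5 ivory): cobalt=15 ivory=21 pipe=5 thread=18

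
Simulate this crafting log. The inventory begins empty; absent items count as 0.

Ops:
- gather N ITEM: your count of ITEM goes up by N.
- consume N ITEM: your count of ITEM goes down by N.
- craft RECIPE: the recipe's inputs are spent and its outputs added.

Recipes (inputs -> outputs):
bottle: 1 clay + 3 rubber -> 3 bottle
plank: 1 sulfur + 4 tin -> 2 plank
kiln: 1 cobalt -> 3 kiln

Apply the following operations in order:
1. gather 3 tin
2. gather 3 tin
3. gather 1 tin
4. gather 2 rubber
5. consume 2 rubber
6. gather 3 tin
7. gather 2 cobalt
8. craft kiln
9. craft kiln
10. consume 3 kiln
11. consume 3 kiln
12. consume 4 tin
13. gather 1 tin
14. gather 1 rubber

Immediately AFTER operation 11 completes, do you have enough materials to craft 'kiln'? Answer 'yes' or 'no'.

After 1 (gather 3 tin): tin=3
After 2 (gather 3 tin): tin=6
After 3 (gather 1 tin): tin=7
After 4 (gather 2 rubber): rubber=2 tin=7
After 5 (consume 2 rubber): tin=7
After 6 (gather 3 tin): tin=10
After 7 (gather 2 cobalt): cobalt=2 tin=10
After 8 (craft kiln): cobalt=1 kiln=3 tin=10
After 9 (craft kiln): kiln=6 tin=10
After 10 (consume 3 kiln): kiln=3 tin=10
After 11 (consume 3 kiln): tin=10

Answer: no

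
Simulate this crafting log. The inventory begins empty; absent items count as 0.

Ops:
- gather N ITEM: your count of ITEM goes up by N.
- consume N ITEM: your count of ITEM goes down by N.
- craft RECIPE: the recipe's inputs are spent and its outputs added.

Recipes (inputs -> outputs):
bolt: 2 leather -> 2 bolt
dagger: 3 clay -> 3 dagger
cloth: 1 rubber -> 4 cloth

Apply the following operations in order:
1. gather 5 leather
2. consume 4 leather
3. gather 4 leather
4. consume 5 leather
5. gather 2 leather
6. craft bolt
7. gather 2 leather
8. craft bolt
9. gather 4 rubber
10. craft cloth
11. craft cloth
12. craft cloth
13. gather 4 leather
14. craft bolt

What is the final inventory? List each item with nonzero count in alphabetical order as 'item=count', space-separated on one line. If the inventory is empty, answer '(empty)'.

After 1 (gather 5 leather): leather=5
After 2 (consume 4 leather): leather=1
After 3 (gather 4 leather): leather=5
After 4 (consume 5 leather): (empty)
After 5 (gather 2 leather): leather=2
After 6 (craft bolt): bolt=2
After 7 (gather 2 leather): bolt=2 leather=2
After 8 (craft bolt): bolt=4
After 9 (gather 4 rubber): bolt=4 rubber=4
After 10 (craft cloth): bolt=4 cloth=4 rubber=3
After 11 (craft cloth): bolt=4 cloth=8 rubber=2
After 12 (craft cloth): bolt=4 cloth=12 rubber=1
After 13 (gather 4 leather): bolt=4 cloth=12 leather=4 rubber=1
After 14 (craft bolt): bolt=6 cloth=12 leather=2 rubber=1

Answer: bolt=6 cloth=12 leather=2 rubber=1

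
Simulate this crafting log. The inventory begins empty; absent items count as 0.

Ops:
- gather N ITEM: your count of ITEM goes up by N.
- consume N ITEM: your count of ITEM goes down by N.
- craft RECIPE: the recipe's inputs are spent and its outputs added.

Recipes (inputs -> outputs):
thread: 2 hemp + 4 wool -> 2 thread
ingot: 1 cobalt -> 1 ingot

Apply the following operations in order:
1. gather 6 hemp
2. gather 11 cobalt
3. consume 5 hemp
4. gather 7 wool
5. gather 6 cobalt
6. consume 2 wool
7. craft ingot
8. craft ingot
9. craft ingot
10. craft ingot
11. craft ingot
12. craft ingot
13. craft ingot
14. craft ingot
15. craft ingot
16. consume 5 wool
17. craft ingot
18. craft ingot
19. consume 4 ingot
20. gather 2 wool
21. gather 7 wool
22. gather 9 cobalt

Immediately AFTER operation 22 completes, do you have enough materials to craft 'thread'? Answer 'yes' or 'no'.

After 1 (gather 6 hemp): hemp=6
After 2 (gather 11 cobalt): cobalt=11 hemp=6
After 3 (consume 5 hemp): cobalt=11 hemp=1
After 4 (gather 7 wool): cobalt=11 hemp=1 wool=7
After 5 (gather 6 cobalt): cobalt=17 hemp=1 wool=7
After 6 (consume 2 wool): cobalt=17 hemp=1 wool=5
After 7 (craft ingot): cobalt=16 hemp=1 ingot=1 wool=5
After 8 (craft ingot): cobalt=15 hemp=1 ingot=2 wool=5
After 9 (craft ingot): cobalt=14 hemp=1 ingot=3 wool=5
After 10 (craft ingot): cobalt=13 hemp=1 ingot=4 wool=5
After 11 (craft ingot): cobalt=12 hemp=1 ingot=5 wool=5
After 12 (craft ingot): cobalt=11 hemp=1 ingot=6 wool=5
After 13 (craft ingot): cobalt=10 hemp=1 ingot=7 wool=5
After 14 (craft ingot): cobalt=9 hemp=1 ingot=8 wool=5
After 15 (craft ingot): cobalt=8 hemp=1 ingot=9 wool=5
After 16 (consume 5 wool): cobalt=8 hemp=1 ingot=9
After 17 (craft ingot): cobalt=7 hemp=1 ingot=10
After 18 (craft ingot): cobalt=6 hemp=1 ingot=11
After 19 (consume 4 ingot): cobalt=6 hemp=1 ingot=7
After 20 (gather 2 wool): cobalt=6 hemp=1 ingot=7 wool=2
After 21 (gather 7 wool): cobalt=6 hemp=1 ingot=7 wool=9
After 22 (gather 9 cobalt): cobalt=15 hemp=1 ingot=7 wool=9

Answer: no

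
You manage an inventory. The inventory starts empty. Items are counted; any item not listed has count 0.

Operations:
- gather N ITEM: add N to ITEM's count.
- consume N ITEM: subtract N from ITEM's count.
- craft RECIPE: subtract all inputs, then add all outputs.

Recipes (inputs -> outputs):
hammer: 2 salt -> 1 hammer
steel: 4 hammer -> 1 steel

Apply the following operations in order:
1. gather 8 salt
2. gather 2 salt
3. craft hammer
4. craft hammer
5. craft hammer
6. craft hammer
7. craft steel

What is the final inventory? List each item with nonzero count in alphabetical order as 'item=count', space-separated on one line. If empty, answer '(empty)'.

Answer: salt=2 steel=1

Derivation:
After 1 (gather 8 salt): salt=8
After 2 (gather 2 salt): salt=10
After 3 (craft hammer): hammer=1 salt=8
After 4 (craft hammer): hammer=2 salt=6
After 5 (craft hammer): hammer=3 salt=4
After 6 (craft hammer): hammer=4 salt=2
After 7 (craft steel): salt=2 steel=1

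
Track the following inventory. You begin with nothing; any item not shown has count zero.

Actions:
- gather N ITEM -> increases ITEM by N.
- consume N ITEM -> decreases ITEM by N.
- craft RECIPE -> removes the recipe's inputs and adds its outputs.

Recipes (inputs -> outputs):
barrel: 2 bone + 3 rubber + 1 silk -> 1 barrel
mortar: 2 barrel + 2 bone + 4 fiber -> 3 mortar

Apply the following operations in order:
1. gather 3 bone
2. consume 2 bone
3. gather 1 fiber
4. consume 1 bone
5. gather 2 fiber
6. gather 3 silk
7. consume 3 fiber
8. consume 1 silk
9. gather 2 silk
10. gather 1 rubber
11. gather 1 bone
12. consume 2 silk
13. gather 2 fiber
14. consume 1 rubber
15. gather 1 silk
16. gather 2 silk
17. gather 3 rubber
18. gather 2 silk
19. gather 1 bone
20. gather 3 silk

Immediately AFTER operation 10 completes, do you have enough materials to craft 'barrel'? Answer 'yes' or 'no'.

After 1 (gather 3 bone): bone=3
After 2 (consume 2 bone): bone=1
After 3 (gather 1 fiber): bone=1 fiber=1
After 4 (consume 1 bone): fiber=1
After 5 (gather 2 fiber): fiber=3
After 6 (gather 3 silk): fiber=3 silk=3
After 7 (consume 3 fiber): silk=3
After 8 (consume 1 silk): silk=2
After 9 (gather 2 silk): silk=4
After 10 (gather 1 rubber): rubber=1 silk=4

Answer: no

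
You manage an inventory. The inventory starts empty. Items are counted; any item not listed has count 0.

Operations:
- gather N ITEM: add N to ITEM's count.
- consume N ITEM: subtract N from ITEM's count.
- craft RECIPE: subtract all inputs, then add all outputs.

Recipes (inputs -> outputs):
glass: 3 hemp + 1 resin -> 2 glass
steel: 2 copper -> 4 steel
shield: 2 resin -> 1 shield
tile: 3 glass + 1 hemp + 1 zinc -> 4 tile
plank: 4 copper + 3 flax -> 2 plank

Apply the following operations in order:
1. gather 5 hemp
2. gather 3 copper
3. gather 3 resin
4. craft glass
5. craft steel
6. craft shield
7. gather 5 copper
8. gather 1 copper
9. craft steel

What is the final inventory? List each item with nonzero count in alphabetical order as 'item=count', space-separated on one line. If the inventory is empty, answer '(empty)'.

After 1 (gather 5 hemp): hemp=5
After 2 (gather 3 copper): copper=3 hemp=5
After 3 (gather 3 resin): copper=3 hemp=5 resin=3
After 4 (craft glass): copper=3 glass=2 hemp=2 resin=2
After 5 (craft steel): copper=1 glass=2 hemp=2 resin=2 steel=4
After 6 (craft shield): copper=1 glass=2 hemp=2 shield=1 steel=4
After 7 (gather 5 copper): copper=6 glass=2 hemp=2 shield=1 steel=4
After 8 (gather 1 copper): copper=7 glass=2 hemp=2 shield=1 steel=4
After 9 (craft steel): copper=5 glass=2 hemp=2 shield=1 steel=8

Answer: copper=5 glass=2 hemp=2 shield=1 steel=8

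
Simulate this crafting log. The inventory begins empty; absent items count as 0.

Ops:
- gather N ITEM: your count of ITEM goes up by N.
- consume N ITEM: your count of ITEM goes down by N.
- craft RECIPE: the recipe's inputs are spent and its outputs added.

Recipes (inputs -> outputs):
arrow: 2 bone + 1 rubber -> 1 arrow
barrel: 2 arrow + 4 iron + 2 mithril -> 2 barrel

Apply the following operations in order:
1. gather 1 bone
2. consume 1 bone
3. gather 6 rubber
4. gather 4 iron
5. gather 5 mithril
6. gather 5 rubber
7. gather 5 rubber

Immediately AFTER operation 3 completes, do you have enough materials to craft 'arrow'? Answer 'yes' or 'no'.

Answer: no

Derivation:
After 1 (gather 1 bone): bone=1
After 2 (consume 1 bone): (empty)
After 3 (gather 6 rubber): rubber=6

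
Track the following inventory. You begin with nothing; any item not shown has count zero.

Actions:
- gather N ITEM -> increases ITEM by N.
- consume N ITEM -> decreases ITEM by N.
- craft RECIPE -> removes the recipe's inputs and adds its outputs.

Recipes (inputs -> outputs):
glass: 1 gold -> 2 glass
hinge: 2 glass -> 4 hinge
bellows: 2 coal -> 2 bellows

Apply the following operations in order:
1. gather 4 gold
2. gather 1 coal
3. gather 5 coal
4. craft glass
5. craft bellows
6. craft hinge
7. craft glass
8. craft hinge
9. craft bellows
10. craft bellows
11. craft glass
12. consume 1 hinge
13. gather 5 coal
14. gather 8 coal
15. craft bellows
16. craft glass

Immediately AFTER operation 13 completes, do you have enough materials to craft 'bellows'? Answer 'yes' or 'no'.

After 1 (gather 4 gold): gold=4
After 2 (gather 1 coal): coal=1 gold=4
After 3 (gather 5 coal): coal=6 gold=4
After 4 (craft glass): coal=6 glass=2 gold=3
After 5 (craft bellows): bellows=2 coal=4 glass=2 gold=3
After 6 (craft hinge): bellows=2 coal=4 gold=3 hinge=4
After 7 (craft glass): bellows=2 coal=4 glass=2 gold=2 hinge=4
After 8 (craft hinge): bellows=2 coal=4 gold=2 hinge=8
After 9 (craft bellows): bellows=4 coal=2 gold=2 hinge=8
After 10 (craft bellows): bellows=6 gold=2 hinge=8
After 11 (craft glass): bellows=6 glass=2 gold=1 hinge=8
After 12 (consume 1 hinge): bellows=6 glass=2 gold=1 hinge=7
After 13 (gather 5 coal): bellows=6 coal=5 glass=2 gold=1 hinge=7

Answer: yes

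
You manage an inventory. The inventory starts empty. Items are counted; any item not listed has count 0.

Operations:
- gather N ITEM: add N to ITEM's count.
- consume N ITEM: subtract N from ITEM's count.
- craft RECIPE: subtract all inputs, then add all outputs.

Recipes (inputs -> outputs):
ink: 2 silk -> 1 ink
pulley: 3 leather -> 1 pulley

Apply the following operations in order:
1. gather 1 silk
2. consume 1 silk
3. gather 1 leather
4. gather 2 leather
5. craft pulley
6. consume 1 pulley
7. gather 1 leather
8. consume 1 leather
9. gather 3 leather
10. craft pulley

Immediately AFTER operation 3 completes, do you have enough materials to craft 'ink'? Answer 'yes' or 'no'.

Answer: no

Derivation:
After 1 (gather 1 silk): silk=1
After 2 (consume 1 silk): (empty)
After 3 (gather 1 leather): leather=1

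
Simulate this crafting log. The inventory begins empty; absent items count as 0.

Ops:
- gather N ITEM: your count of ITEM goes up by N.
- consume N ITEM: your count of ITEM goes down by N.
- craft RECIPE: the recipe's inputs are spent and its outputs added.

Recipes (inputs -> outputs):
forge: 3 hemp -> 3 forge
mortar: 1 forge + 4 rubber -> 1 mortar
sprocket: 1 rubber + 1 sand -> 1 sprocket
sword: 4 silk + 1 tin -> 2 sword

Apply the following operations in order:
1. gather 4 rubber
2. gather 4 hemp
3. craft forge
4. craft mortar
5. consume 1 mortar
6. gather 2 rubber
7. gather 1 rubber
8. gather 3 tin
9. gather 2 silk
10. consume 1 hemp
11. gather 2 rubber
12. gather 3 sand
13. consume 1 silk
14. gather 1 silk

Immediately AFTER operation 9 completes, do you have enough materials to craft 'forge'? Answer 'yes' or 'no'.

Answer: no

Derivation:
After 1 (gather 4 rubber): rubber=4
After 2 (gather 4 hemp): hemp=4 rubber=4
After 3 (craft forge): forge=3 hemp=1 rubber=4
After 4 (craft mortar): forge=2 hemp=1 mortar=1
After 5 (consume 1 mortar): forge=2 hemp=1
After 6 (gather 2 rubber): forge=2 hemp=1 rubber=2
After 7 (gather 1 rubber): forge=2 hemp=1 rubber=3
After 8 (gather 3 tin): forge=2 hemp=1 rubber=3 tin=3
After 9 (gather 2 silk): forge=2 hemp=1 rubber=3 silk=2 tin=3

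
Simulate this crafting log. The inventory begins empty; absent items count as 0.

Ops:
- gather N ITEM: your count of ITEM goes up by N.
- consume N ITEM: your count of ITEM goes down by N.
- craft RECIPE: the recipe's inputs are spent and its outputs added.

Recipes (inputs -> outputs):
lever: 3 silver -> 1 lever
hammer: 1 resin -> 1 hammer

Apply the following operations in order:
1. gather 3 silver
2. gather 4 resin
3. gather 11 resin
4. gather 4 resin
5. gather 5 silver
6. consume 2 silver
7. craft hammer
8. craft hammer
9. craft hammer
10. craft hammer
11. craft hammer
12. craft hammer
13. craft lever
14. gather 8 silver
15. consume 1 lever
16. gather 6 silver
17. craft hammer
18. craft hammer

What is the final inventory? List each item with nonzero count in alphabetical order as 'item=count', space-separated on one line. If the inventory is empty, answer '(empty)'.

After 1 (gather 3 silver): silver=3
After 2 (gather 4 resin): resin=4 silver=3
After 3 (gather 11 resin): resin=15 silver=3
After 4 (gather 4 resin): resin=19 silver=3
After 5 (gather 5 silver): resin=19 silver=8
After 6 (consume 2 silver): resin=19 silver=6
After 7 (craft hammer): hammer=1 resin=18 silver=6
After 8 (craft hammer): hammer=2 resin=17 silver=6
After 9 (craft hammer): hammer=3 resin=16 silver=6
After 10 (craft hammer): hammer=4 resin=15 silver=6
After 11 (craft hammer): hammer=5 resin=14 silver=6
After 12 (craft hammer): hammer=6 resin=13 silver=6
After 13 (craft lever): hammer=6 lever=1 resin=13 silver=3
After 14 (gather 8 silver): hammer=6 lever=1 resin=13 silver=11
After 15 (consume 1 lever): hammer=6 resin=13 silver=11
After 16 (gather 6 silver): hammer=6 resin=13 silver=17
After 17 (craft hammer): hammer=7 resin=12 silver=17
After 18 (craft hammer): hammer=8 resin=11 silver=17

Answer: hammer=8 resin=11 silver=17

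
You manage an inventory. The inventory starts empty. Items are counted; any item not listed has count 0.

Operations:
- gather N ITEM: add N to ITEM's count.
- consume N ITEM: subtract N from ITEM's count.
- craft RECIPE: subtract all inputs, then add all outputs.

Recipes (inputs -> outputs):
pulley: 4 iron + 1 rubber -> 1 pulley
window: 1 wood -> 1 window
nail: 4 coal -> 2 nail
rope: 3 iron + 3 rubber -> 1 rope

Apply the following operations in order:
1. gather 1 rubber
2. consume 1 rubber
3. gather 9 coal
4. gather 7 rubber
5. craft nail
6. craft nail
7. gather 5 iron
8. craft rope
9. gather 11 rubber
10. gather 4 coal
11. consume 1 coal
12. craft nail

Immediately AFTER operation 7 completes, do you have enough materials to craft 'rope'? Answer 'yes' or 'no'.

After 1 (gather 1 rubber): rubber=1
After 2 (consume 1 rubber): (empty)
After 3 (gather 9 coal): coal=9
After 4 (gather 7 rubber): coal=9 rubber=7
After 5 (craft nail): coal=5 nail=2 rubber=7
After 6 (craft nail): coal=1 nail=4 rubber=7
After 7 (gather 5 iron): coal=1 iron=5 nail=4 rubber=7

Answer: yes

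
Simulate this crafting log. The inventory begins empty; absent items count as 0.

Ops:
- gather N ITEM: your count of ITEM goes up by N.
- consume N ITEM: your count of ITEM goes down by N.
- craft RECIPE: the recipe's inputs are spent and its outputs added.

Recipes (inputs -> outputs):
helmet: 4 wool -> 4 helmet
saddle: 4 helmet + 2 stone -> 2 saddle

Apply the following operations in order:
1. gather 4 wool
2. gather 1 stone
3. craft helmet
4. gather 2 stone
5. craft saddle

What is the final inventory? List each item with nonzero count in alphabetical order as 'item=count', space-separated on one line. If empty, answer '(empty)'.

Answer: saddle=2 stone=1

Derivation:
After 1 (gather 4 wool): wool=4
After 2 (gather 1 stone): stone=1 wool=4
After 3 (craft helmet): helmet=4 stone=1
After 4 (gather 2 stone): helmet=4 stone=3
After 5 (craft saddle): saddle=2 stone=1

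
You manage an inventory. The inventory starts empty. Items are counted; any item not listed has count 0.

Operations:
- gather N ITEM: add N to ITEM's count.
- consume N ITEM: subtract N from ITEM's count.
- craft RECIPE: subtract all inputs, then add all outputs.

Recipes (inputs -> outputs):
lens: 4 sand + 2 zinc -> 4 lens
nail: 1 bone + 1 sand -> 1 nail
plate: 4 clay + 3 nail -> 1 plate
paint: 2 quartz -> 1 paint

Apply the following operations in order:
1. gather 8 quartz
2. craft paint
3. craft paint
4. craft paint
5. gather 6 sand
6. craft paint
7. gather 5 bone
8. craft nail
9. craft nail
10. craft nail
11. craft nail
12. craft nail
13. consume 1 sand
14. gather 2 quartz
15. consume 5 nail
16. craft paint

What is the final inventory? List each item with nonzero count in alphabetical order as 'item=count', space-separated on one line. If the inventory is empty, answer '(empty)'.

Answer: paint=5

Derivation:
After 1 (gather 8 quartz): quartz=8
After 2 (craft paint): paint=1 quartz=6
After 3 (craft paint): paint=2 quartz=4
After 4 (craft paint): paint=3 quartz=2
After 5 (gather 6 sand): paint=3 quartz=2 sand=6
After 6 (craft paint): paint=4 sand=6
After 7 (gather 5 bone): bone=5 paint=4 sand=6
After 8 (craft nail): bone=4 nail=1 paint=4 sand=5
After 9 (craft nail): bone=3 nail=2 paint=4 sand=4
After 10 (craft nail): bone=2 nail=3 paint=4 sand=3
After 11 (craft nail): bone=1 nail=4 paint=4 sand=2
After 12 (craft nail): nail=5 paint=4 sand=1
After 13 (consume 1 sand): nail=5 paint=4
After 14 (gather 2 quartz): nail=5 paint=4 quartz=2
After 15 (consume 5 nail): paint=4 quartz=2
After 16 (craft paint): paint=5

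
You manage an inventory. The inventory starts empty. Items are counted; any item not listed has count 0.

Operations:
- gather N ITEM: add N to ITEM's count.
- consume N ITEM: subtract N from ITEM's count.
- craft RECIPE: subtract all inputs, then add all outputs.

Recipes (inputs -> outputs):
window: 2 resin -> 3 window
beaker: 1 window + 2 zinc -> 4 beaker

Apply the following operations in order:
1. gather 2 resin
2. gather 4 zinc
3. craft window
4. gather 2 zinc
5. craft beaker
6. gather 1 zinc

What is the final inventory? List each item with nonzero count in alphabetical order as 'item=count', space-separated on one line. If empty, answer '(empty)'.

After 1 (gather 2 resin): resin=2
After 2 (gather 4 zinc): resin=2 zinc=4
After 3 (craft window): window=3 zinc=4
After 4 (gather 2 zinc): window=3 zinc=6
After 5 (craft beaker): beaker=4 window=2 zinc=4
After 6 (gather 1 zinc): beaker=4 window=2 zinc=5

Answer: beaker=4 window=2 zinc=5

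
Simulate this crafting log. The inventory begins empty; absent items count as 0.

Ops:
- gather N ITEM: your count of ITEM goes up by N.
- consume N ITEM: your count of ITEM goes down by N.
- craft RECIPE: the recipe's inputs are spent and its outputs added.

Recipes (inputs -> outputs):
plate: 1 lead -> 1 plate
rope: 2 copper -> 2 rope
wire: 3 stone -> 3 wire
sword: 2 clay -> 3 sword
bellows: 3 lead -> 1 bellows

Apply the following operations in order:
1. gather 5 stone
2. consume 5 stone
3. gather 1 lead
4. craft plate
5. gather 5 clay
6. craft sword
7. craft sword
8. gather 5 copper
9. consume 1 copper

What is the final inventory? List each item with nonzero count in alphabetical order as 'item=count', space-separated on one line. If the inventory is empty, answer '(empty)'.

Answer: clay=1 copper=4 plate=1 sword=6

Derivation:
After 1 (gather 5 stone): stone=5
After 2 (consume 5 stone): (empty)
After 3 (gather 1 lead): lead=1
After 4 (craft plate): plate=1
After 5 (gather 5 clay): clay=5 plate=1
After 6 (craft sword): clay=3 plate=1 sword=3
After 7 (craft sword): clay=1 plate=1 sword=6
After 8 (gather 5 copper): clay=1 copper=5 plate=1 sword=6
After 9 (consume 1 copper): clay=1 copper=4 plate=1 sword=6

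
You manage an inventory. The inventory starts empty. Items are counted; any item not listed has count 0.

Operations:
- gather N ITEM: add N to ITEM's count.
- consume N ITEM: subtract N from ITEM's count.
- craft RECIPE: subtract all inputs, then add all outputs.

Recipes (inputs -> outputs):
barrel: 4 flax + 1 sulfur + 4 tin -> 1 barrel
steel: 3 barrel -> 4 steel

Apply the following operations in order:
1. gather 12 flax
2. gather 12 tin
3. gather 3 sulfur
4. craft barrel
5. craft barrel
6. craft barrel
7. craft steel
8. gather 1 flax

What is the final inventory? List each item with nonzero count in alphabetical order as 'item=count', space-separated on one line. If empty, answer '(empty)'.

After 1 (gather 12 flax): flax=12
After 2 (gather 12 tin): flax=12 tin=12
After 3 (gather 3 sulfur): flax=12 sulfur=3 tin=12
After 4 (craft barrel): barrel=1 flax=8 sulfur=2 tin=8
After 5 (craft barrel): barrel=2 flax=4 sulfur=1 tin=4
After 6 (craft barrel): barrel=3
After 7 (craft steel): steel=4
After 8 (gather 1 flax): flax=1 steel=4

Answer: flax=1 steel=4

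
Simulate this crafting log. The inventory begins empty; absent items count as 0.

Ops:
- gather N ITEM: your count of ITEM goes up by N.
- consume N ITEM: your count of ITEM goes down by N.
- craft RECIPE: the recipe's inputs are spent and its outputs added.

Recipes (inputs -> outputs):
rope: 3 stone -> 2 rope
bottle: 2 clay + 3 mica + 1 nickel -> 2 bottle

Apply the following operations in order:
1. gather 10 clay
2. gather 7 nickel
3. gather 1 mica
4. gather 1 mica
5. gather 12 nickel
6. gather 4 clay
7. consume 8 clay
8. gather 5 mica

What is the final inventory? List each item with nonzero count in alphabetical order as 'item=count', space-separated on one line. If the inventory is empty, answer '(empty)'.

Answer: clay=6 mica=7 nickel=19

Derivation:
After 1 (gather 10 clay): clay=10
After 2 (gather 7 nickel): clay=10 nickel=7
After 3 (gather 1 mica): clay=10 mica=1 nickel=7
After 4 (gather 1 mica): clay=10 mica=2 nickel=7
After 5 (gather 12 nickel): clay=10 mica=2 nickel=19
After 6 (gather 4 clay): clay=14 mica=2 nickel=19
After 7 (consume 8 clay): clay=6 mica=2 nickel=19
After 8 (gather 5 mica): clay=6 mica=7 nickel=19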